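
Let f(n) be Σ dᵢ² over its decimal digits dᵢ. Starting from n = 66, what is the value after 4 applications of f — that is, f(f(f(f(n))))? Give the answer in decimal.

25

66 → 6² + 6² = 72
72 → 7² + 2² = 53
53 → 5² + 3² = 34
34 → 3² + 4² = 25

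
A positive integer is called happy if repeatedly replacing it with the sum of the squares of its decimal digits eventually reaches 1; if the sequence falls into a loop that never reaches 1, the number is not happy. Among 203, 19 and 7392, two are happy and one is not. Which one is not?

7392

203: 203 → 13 → 10 → 1  — reaches 1 (happy)
19: 19 → 82 → 68 → 100 → 1  — reaches 1 (happy)
7392: 7392 → 143 → 26 → 40 → 16 → 37 → 58 → 89 → 145 → 42 → 20 → 4 → 16  — repeats 16 (not happy)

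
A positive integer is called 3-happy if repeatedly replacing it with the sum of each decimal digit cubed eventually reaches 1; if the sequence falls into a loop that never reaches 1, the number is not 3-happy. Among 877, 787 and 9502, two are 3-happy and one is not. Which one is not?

877: 877 → 1198 → 1243 → 100 → 1  — reaches 1 (3-happy)
787: 787 → 1198 → 1243 → 100 → 1  — reaches 1 (3-happy)
9502: 9502 → 862 → 736 → 586 → 853 → 664 → 496 → 1009 → 730 → 370 → 370  — repeats 370 (not 3-happy)

9502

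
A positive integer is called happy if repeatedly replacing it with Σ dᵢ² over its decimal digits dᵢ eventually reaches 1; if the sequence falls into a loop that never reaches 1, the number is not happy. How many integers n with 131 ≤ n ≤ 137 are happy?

131: 131 → 11 → 2 → 4 → 16 → 37 → 58 → 89 → 145 → 42 → 20 → 4  — not happy
132: 132 → 14 → 17 → 50 → 25 → 29 → 85 → 89 → 145 → 42 → 20 → 4 → 16 → 37 → 58 → 89  — not happy
133: 133 → 19 → 82 → 68 → 100 → 1  — happy
134: 134 → 26 → 40 → 16 → 37 → 58 → 89 → 145 → 42 → 20 → 4 → 16  — not happy
135: 135 → 35 → 34 → 25 → 29 → 85 → 89 → 145 → 42 → 20 → 4 → 16 → 37 → 58 → 89  — not happy
136: 136 → 46 → 52 → 29 → 85 → 89 → 145 → 42 → 20 → 4 → 16 → 37 → 58 → 89  — not happy
137: 137 → 59 → 106 → 37 → 58 → 89 → 145 → 42 → 20 → 4 → 16 → 37  — not happy
happy: 133

1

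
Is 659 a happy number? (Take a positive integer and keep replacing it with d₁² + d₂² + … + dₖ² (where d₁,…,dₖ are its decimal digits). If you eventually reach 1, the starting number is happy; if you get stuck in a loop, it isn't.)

not happy

659 → 6² + 5² + 9² = 142
142 → 1² + 4² + 2² = 21
21 → 2² + 1² = 5
5 → 5² = 25
25 → 2² + 5² = 29
29 → 2² + 9² = 85
85 → 8² + 5² = 89
89 → 8² + 9² = 145
145 → 1² + 4² + 5² = 42
42 → 4² + 2² = 20
20 → 2² + 0² = 4
4 → 4² = 16
16 → 1² + 6² = 37
37 → 3² + 7² = 58
58 → 5² + 8² = 89  — 89 already seen; the sequence cycles without reaching 1.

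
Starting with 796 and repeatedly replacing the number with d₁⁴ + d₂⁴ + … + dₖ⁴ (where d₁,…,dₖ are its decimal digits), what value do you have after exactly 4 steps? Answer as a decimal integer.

5729

796 → 10258
10258 → 4738
4738 → 6834
6834 → 5729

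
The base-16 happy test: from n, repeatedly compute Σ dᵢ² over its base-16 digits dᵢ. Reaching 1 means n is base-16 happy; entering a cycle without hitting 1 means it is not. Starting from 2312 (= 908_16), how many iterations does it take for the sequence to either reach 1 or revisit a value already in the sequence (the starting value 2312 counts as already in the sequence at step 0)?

13

2312 = (9,0,8)_16 → 9² + 0² + 8² = 81 + 0 + 64 = 145
145 = (9,1)_16 → 9² + 1² = 81 + 1 = 82
82 = (5,2)_16 → 5² + 2² = 25 + 4 = 29
29 = (1,13)_16 → 1² + 13² = 1 + 169 = 170
170 = (10,10)_16 → 10² + 10² = 100 + 100 = 200
200 = (12,8)_16 → 12² + 8² = 144 + 64 = 208
208 = (13,0)_16 → 13² + 0² = 169 + 0 = 169
169 = (10,9)_16 → 10² + 9² = 100 + 81 = 181
181 = (11,5)_16 → 11² + 5² = 121 + 25 = 146
146 = (9,2)_16 → 9² + 2² = 81 + 4 = 85
85 = (5,5)_16 → 5² + 5² = 25 + 25 = 50
50 = (3,2)_16 → 3² + 2² = 9 + 4 = 13
13 = (13)_16 → 13² = 169  — 169 repeats.
That took 13 steps.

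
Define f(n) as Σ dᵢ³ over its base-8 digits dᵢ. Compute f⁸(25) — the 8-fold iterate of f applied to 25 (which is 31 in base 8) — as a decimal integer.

25 = (3,1)_8 → 3³ + 1³ = 27 + 1 = 28
28 = (3,4)_8 → 3³ + 4³ = 27 + 64 = 91
91 = (1,3,3)_8 → 1³ + 3³ + 3³ = 1 + 27 + 27 = 55
55 = (6,7)_8 → 6³ + 7³ = 216 + 343 = 559
559 = (1,0,5,7)_8 → 1³ + 0³ + 5³ + 7³ = 1 + 0 + 125 + 343 = 469
469 = (7,2,5)_8 → 7³ + 2³ + 5³ = 343 + 8 + 125 = 476
476 = (7,3,4)_8 → 7³ + 3³ + 4³ = 343 + 27 + 64 = 434
434 = (6,6,2)_8 → 6³ + 6³ + 2³ = 216 + 216 + 8 = 440

440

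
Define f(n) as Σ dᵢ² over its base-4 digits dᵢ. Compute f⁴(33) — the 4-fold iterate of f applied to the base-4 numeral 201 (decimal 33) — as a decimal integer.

33 = (2,0,1)_4 → 2² + 0² + 1² = 5
5 = (1,1)_4 → 1² + 1² = 2
2 = (2)_4 → 2² = 4
4 = (1,0)_4 → 1² + 0² = 1

1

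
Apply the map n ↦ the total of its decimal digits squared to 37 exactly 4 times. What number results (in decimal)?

42

37 → 3² + 7² = 9 + 49 = 58
58 → 5² + 8² = 25 + 64 = 89
89 → 8² + 9² = 64 + 81 = 145
145 → 1² + 4² + 5² = 1 + 16 + 25 = 42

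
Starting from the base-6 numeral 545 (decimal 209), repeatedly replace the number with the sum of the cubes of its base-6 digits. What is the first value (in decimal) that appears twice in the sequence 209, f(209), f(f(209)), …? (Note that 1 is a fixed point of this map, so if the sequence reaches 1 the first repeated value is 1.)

1

209 = (5,4,5)_6 → 5³ + 4³ + 5³ = 314
314 = (1,2,4,2)_6 → 1³ + 2³ + 4³ + 2³ = 81
81 = (2,1,3)_6 → 2³ + 1³ + 3³ = 36
36 = (1,0,0)_6 → 1³ + 0³ + 0³ = 1  — reached the fixed point 1.
1 → 1, so 1 is the first repeated value.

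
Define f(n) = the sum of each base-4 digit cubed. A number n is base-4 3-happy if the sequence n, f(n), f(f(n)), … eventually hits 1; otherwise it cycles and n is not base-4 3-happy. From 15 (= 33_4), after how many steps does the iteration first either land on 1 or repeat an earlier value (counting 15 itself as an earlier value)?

15 = (3,3)_4 → 54
54 = (3,1,2)_4 → 36
36 = (2,1,0)_4 → 9
9 = (2,1)_4 → 9  — 9 repeats.
That took 4 steps.

4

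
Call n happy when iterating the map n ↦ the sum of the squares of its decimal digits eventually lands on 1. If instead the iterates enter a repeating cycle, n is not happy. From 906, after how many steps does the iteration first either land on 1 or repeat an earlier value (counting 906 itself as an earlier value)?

13

906 → 117
117 → 51
51 → 26
26 → 40
40 → 16
16 → 37
37 → 58
58 → 89
89 → 145
145 → 42
42 → 20
20 → 4
4 → 16  — 16 repeats.
That took 13 steps.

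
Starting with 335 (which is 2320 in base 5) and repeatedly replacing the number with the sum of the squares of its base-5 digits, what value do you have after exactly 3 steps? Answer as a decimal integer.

335 = (2,3,2,0)_5 → 2² + 3² + 2² + 0² = 4 + 9 + 4 + 0 = 17
17 = (3,2)_5 → 3² + 2² = 9 + 4 = 13
13 = (2,3)_5 → 2² + 3² = 4 + 9 = 13

13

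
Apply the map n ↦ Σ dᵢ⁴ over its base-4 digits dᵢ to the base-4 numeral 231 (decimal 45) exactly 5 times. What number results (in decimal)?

16

45 = (2,3,1)_4 → 2⁴ + 3⁴ + 1⁴ = 16 + 81 + 1 = 98
98 = (1,2,0,2)_4 → 1⁴ + 2⁴ + 0⁴ + 2⁴ = 1 + 16 + 0 + 16 = 33
33 = (2,0,1)_4 → 2⁴ + 0⁴ + 1⁴ = 16 + 0 + 1 = 17
17 = (1,0,1)_4 → 1⁴ + 0⁴ + 1⁴ = 1 + 0 + 1 = 2
2 = (2)_4 → 2⁴ = 16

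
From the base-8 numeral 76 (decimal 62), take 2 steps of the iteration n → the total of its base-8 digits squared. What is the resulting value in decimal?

30

62 = (7,6)_8 → 85
85 = (1,2,5)_8 → 30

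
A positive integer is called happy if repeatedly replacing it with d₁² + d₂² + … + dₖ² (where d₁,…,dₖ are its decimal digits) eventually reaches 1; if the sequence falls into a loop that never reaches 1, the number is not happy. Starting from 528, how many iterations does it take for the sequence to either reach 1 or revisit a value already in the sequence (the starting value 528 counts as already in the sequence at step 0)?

528 → 5² + 2² + 8² = 25 + 4 + 64 = 93
93 → 9² + 3² = 81 + 9 = 90
90 → 9² + 0² = 81 + 0 = 81
81 → 8² + 1² = 64 + 1 = 65
65 → 6² + 5² = 36 + 25 = 61
61 → 6² + 1² = 36 + 1 = 37
37 → 3² + 7² = 9 + 49 = 58
58 → 5² + 8² = 25 + 64 = 89
89 → 8² + 9² = 64 + 81 = 145
145 → 1² + 4² + 5² = 1 + 16 + 25 = 42
42 → 4² + 2² = 16 + 4 = 20
20 → 2² + 0² = 4 + 0 = 4
4 → 4² = 16
16 → 1² + 6² = 1 + 36 = 37  — 37 repeats.
That took 14 steps.

14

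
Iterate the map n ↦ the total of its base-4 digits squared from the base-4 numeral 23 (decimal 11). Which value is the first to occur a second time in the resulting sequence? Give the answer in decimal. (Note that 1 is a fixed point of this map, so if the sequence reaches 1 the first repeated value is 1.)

11 = (2,3)_4 → 2² + 3² = 13
13 = (3,1)_4 → 3² + 1² = 10
10 = (2,2)_4 → 2² + 2² = 8
8 = (2,0)_4 → 2² + 0² = 4
4 = (1,0)_4 → 1² + 0² = 1  — reached the fixed point 1.
1 → 1, so 1 is the first repeated value.

1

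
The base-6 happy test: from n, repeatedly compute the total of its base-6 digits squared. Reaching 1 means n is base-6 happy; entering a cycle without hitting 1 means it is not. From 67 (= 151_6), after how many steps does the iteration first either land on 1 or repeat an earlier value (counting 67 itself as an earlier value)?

67 = (1,5,1)_6 → 1² + 5² + 1² = 1 + 25 + 1 = 27
27 = (4,3)_6 → 4² + 3² = 16 + 9 = 25
25 = (4,1)_6 → 4² + 1² = 16 + 1 = 17
17 = (2,5)_6 → 2² + 5² = 4 + 25 = 29
29 = (4,5)_6 → 4² + 5² = 16 + 25 = 41
41 = (1,0,5)_6 → 1² + 0² + 5² = 1 + 0 + 25 = 26
26 = (4,2)_6 → 4² + 2² = 16 + 4 = 20
20 = (3,2)_6 → 3² + 2² = 9 + 4 = 13
13 = (2,1)_6 → 2² + 1² = 4 + 1 = 5
5 = (5)_6 → 5² = 25  — 25 repeats.
That took 10 steps.

10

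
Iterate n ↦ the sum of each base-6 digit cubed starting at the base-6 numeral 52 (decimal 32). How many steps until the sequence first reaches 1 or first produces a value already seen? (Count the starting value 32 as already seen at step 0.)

8

32 = (5,2)_6 → 133
133 = (3,4,1)_6 → 92
92 = (2,3,2)_6 → 43
43 = (1,1,1)_6 → 3
3 = (3)_6 → 27
27 = (4,3)_6 → 91
91 = (2,3,1)_6 → 36
36 = (1,0,0)_6 → 1  — reached 1.
That took 8 steps.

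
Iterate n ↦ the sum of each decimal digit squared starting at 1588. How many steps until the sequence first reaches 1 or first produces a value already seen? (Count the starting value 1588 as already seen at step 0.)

10

1588 → 1² + 5² + 8² + 8² = 154
154 → 1² + 5² + 4² = 42
42 → 4² + 2² = 20
20 → 2² + 0² = 4
4 → 4² = 16
16 → 1² + 6² = 37
37 → 3² + 7² = 58
58 → 5² + 8² = 89
89 → 8² + 9² = 145
145 → 1² + 4² + 5² = 42  — 42 repeats.
That took 10 steps.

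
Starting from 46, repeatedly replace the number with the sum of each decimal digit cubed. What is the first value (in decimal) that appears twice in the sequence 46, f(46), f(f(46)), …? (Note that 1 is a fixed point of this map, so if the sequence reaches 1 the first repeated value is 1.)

133

46 → 280
280 → 520
520 → 133
133 → 55
55 → 250
250 → 133  — 133 already appeared earlier.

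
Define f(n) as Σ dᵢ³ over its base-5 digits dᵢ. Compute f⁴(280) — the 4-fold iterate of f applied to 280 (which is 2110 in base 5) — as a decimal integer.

280 = (2,1,1,0)_5 → 2³ + 1³ + 1³ + 0³ = 10
10 = (2,0)_5 → 2³ + 0³ = 8
8 = (1,3)_5 → 1³ + 3³ = 28
28 = (1,0,3)_5 → 1³ + 0³ + 3³ = 28

28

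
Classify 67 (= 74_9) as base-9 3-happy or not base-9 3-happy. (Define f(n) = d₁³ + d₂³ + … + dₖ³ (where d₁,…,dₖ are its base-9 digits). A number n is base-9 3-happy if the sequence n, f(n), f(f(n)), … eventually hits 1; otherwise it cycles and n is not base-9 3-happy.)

67 = (7,4)_9 → 7³ + 4³ = 407
407 = (5,0,2)_9 → 5³ + 0³ + 2³ = 133
133 = (1,5,7)_9 → 1³ + 5³ + 7³ = 469
469 = (5,7,1)_9 → 5³ + 7³ + 1³ = 469  — 469 already seen; the sequence cycles without reaching 1.

not base-9 3-happy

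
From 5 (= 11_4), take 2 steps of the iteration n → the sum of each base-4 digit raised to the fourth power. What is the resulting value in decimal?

5 = (1,1)_4 → 1⁴ + 1⁴ = 1 + 1 = 2
2 = (2)_4 → 2⁴ = 16

16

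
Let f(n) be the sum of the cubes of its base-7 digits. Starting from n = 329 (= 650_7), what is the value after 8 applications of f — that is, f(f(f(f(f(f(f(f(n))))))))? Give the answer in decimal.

329 = (6,5,0)_7 → 6³ + 5³ + 0³ = 341
341 = (6,6,5)_7 → 6³ + 6³ + 5³ = 557
557 = (1,4,2,4)_7 → 1³ + 4³ + 2³ + 4³ = 137
137 = (2,5,4)_7 → 2³ + 5³ + 4³ = 197
197 = (4,0,1)_7 → 4³ + 0³ + 1³ = 65
65 = (1,2,2)_7 → 1³ + 2³ + 2³ = 17
17 = (2,3)_7 → 2³ + 3³ = 35
35 = (5,0)_7 → 5³ + 0³ = 125

125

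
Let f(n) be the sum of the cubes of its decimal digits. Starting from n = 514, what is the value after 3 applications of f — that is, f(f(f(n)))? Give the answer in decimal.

370

514 → 5³ + 1³ + 4³ = 125 + 1 + 64 = 190
190 → 1³ + 9³ + 0³ = 1 + 729 + 0 = 730
730 → 7³ + 3³ + 0³ = 343 + 27 + 0 = 370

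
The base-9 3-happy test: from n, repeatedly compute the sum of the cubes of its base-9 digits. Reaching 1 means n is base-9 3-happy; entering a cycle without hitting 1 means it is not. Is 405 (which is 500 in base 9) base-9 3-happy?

base-9 3-happy

405 = (5,0,0)_9 → 5³ + 0³ + 0³ = 125 + 0 + 0 = 125
125 = (1,4,8)_9 → 1³ + 4³ + 8³ = 1 + 64 + 512 = 577
577 = (7,1,1)_9 → 7³ + 1³ + 1³ = 343 + 1 + 1 = 345
345 = (4,2,3)_9 → 4³ + 2³ + 3³ = 64 + 8 + 27 = 99
99 = (1,2,0)_9 → 1³ + 2³ + 0³ = 1 + 8 + 0 = 9
9 = (1,0)_9 → 1³ + 0³ = 1 + 0 = 1  — reached 1.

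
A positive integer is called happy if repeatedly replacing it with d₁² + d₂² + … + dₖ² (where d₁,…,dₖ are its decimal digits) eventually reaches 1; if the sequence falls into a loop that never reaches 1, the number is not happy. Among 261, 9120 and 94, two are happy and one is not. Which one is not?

261: 261 → 41 → 17 → 50 → 25 → 29 → 85 → 89 → 145 → 42 → 20 → 4 → 16 → 37 → 58 → 89  — repeats 89 (not happy)
9120: 9120 → 86 → 100 → 1  — reaches 1 (happy)
94: 94 → 97 → 130 → 10 → 1  — reaches 1 (happy)

261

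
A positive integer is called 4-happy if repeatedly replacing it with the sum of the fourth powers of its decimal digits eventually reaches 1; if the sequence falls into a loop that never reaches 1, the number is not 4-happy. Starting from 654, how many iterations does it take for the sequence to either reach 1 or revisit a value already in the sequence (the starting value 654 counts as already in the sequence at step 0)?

654 → 6⁴ + 5⁴ + 4⁴ = 2177
2177 → 2⁴ + 1⁴ + 7⁴ + 7⁴ = 4819
4819 → 4⁴ + 8⁴ + 1⁴ + 9⁴ = 10914
10914 → 1⁴ + 0⁴ + 9⁴ + 1⁴ + 4⁴ = 6819
6819 → 6⁴ + 8⁴ + 1⁴ + 9⁴ = 11954
11954 → 1⁴ + 1⁴ + 9⁴ + 5⁴ + 4⁴ = 7444
7444 → 7⁴ + 4⁴ + 4⁴ + 4⁴ = 3169
3169 → 3⁴ + 1⁴ + 6⁴ + 9⁴ = 7939
7939 → 7⁴ + 9⁴ + 3⁴ + 9⁴ = 15604
15604 → 1⁴ + 5⁴ + 6⁴ + 0⁴ + 4⁴ = 2178
2178 → 2⁴ + 1⁴ + 7⁴ + 8⁴ = 6514
6514 → 6⁴ + 5⁴ + 1⁴ + 4⁴ = 2178  — 2178 repeats.
That took 12 steps.

12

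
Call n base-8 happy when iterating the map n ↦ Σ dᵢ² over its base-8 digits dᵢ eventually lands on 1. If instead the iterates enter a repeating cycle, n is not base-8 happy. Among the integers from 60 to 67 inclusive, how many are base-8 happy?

1

60: 60 → 65 → 2 → 4 → 16 → 4  — not base-8 happy
61: 61 → 74 → 6 → 36 → 32 → 16 → 4 → 16  — not base-8 happy
62: 62 → 85 → 30 → 45 → 50 → 40 → 25 → 10 → 5 → 25  — not base-8 happy
63: 63 → 98 → 21 → 29 → 34 → 20 → 20  — not base-8 happy
64: 64 → 1  — base-8 happy
65: 65 → 2 → 4 → 16 → 4  — not base-8 happy
66: 66 → 5 → 25 → 10 → 5  — not base-8 happy
67: 67 → 10 → 5 → 25 → 10  — not base-8 happy
base-8 happy: 64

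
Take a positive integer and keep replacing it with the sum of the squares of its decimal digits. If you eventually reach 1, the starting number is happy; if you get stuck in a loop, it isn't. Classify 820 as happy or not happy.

happy

820 → 8² + 2² + 0² = 64 + 4 + 0 = 68
68 → 6² + 8² = 36 + 64 = 100
100 → 1² + 0² + 0² = 1 + 0 + 0 = 1  — reached 1.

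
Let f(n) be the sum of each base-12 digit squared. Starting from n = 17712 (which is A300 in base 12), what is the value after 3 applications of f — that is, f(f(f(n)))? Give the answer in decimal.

17712 = (10,3,0,0)_12 → 109
109 = (9,1)_12 → 82
82 = (6,10)_12 → 136

136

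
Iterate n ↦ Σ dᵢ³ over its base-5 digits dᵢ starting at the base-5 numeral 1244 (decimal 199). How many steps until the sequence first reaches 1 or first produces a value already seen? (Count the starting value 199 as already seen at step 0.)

6

199 = (1,2,4,4)_5 → 1³ + 2³ + 4³ + 4³ = 137
137 = (1,0,2,2)_5 → 1³ + 0³ + 2³ + 2³ = 17
17 = (3,2)_5 → 3³ + 2³ = 35
35 = (1,2,0)_5 → 1³ + 2³ + 0³ = 9
9 = (1,4)_5 → 1³ + 4³ = 65
65 = (2,3,0)_5 → 2³ + 3³ + 0³ = 35  — 35 repeats.
That took 6 steps.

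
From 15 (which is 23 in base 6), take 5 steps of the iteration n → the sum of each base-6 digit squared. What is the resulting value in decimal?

15 = (2,3)_6 → 13
13 = (2,1)_6 → 5
5 = (5)_6 → 25
25 = (4,1)_6 → 17
17 = (2,5)_6 → 29

29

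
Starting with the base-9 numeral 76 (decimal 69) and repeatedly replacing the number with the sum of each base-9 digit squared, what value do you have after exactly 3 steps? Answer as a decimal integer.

69 = (7,6)_9 → 7² + 6² = 85
85 = (1,0,4)_9 → 1² + 0² + 4² = 17
17 = (1,8)_9 → 1² + 8² = 65

65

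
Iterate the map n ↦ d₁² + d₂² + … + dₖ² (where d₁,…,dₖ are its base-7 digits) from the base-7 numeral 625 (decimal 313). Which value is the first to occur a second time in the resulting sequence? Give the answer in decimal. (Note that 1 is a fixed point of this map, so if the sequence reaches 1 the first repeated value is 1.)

313 = (6,2,5)_7 → 6² + 2² + 5² = 65
65 = (1,2,2)_7 → 1² + 2² + 2² = 9
9 = (1,2)_7 → 1² + 2² = 5
5 = (5)_7 → 5² = 25
25 = (3,4)_7 → 3² + 4² = 25  — 25 already appeared earlier.

25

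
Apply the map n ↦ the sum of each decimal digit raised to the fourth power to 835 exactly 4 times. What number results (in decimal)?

835 → 8⁴ + 3⁴ + 5⁴ = 4096 + 81 + 625 = 4802
4802 → 4⁴ + 8⁴ + 0⁴ + 2⁴ = 256 + 4096 + 0 + 16 = 4368
4368 → 4⁴ + 3⁴ + 6⁴ + 8⁴ = 256 + 81 + 1296 + 4096 = 5729
5729 → 5⁴ + 7⁴ + 2⁴ + 9⁴ = 625 + 2401 + 16 + 6561 = 9603

9603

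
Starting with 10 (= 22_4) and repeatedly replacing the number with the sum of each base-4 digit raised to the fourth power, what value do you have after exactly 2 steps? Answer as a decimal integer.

10 = (2,2)_4 → 2⁴ + 2⁴ = 16 + 16 = 32
32 = (2,0,0)_4 → 2⁴ + 0⁴ + 0⁴ = 16 + 0 + 0 = 16

16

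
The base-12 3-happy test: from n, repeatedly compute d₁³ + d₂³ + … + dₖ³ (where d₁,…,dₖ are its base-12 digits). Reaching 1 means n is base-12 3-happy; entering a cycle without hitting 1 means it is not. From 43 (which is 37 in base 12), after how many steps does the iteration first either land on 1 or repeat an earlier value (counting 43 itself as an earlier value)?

43 = (3,7)_12 → 3³ + 7³ = 27 + 343 = 370
370 = (2,6,10)_12 → 2³ + 6³ + 10³ = 8 + 216 + 1000 = 1224
1224 = (8,6,0)_12 → 8³ + 6³ + 0³ = 512 + 216 + 0 = 728
728 = (5,0,8)_12 → 5³ + 0³ + 8³ = 125 + 0 + 512 = 637
637 = (4,5,1)_12 → 4³ + 5³ + 1³ = 64 + 125 + 1 = 190
190 = (1,3,10)_12 → 1³ + 3³ + 10³ = 1 + 27 + 1000 = 1028
1028 = (7,1,8)_12 → 7³ + 1³ + 8³ = 343 + 1 + 512 = 856
856 = (5,11,4)_12 → 5³ + 11³ + 4³ = 125 + 1331 + 64 = 1520
1520 = (10,6,8)_12 → 10³ + 6³ + 8³ = 1000 + 216 + 512 = 1728
1728 = (1,0,0,0)_12 → 1³ + 0³ + 0³ + 0³ = 1 + 0 + 0 + 0 = 1  — reached 1.
That took 10 steps.

10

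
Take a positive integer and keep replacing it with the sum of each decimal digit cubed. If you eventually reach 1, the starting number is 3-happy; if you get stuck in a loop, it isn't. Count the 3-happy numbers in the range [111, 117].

1

111: 111 → 3 → 27 → 351 → 153 → 153  — not 3-happy
112: 112 → 10 → 1  — 3-happy
113: 113 → 29 → 737 → 713 → 371 → 371  — not 3-happy
114: 114 → 66 → 432 → 99 → 1458 → 702 → 351 → 153 → 153  — not 3-happy
115: 115 → 127 → 352 → 160 → 217 → 352  — not 3-happy
116: 116 → 218 → 521 → 134 → 92 → 737 → 713 → 371 → 371  — not 3-happy
117: 117 → 345 → 216 → 225 → 141 → 66 → 432 → 99 → 1458 → 702 → 351 → 153 → 153  — not 3-happy
3-happy: 112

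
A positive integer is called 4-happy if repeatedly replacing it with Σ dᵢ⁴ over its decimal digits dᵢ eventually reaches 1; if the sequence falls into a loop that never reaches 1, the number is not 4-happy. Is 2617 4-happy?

2617 → 2⁴ + 6⁴ + 1⁴ + 7⁴ = 3714
3714 → 3⁴ + 7⁴ + 1⁴ + 4⁴ = 2739
2739 → 2⁴ + 7⁴ + 3⁴ + 9⁴ = 9059
9059 → 9⁴ + 0⁴ + 5⁴ + 9⁴ = 13747
13747 → 1⁴ + 3⁴ + 7⁴ + 4⁴ + 7⁴ = 5140
5140 → 5⁴ + 1⁴ + 4⁴ + 0⁴ = 882
882 → 8⁴ + 8⁴ + 2⁴ = 8208
8208 → 8⁴ + 2⁴ + 0⁴ + 8⁴ = 8208  — 8208 already seen; the sequence cycles without reaching 1.

not 4-happy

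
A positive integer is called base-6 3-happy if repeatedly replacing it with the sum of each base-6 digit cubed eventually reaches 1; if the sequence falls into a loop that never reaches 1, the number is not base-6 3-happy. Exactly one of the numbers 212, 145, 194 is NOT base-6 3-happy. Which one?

145

212: 212 → 258 → 3 → 27 → 91 → 36 → 1  — reaches 1 (base-6 3-happy)
145: 145 → 65 → 190 → 190  — repeats 190 (not base-6 3-happy)
194: 194 → 141 → 179 → 314 → 81 → 36 → 1  — reaches 1 (base-6 3-happy)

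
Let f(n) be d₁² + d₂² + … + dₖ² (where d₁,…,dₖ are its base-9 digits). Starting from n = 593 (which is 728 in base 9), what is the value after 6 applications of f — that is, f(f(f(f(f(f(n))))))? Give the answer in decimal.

65

593 = (7,2,8)_9 → 7² + 2² + 8² = 117
117 = (1,4,0)_9 → 1² + 4² + 0² = 17
17 = (1,8)_9 → 1² + 8² = 65
65 = (7,2)_9 → 7² + 2² = 53
53 = (5,8)_9 → 5² + 8² = 89
89 = (1,0,8)_9 → 1² + 0² + 8² = 65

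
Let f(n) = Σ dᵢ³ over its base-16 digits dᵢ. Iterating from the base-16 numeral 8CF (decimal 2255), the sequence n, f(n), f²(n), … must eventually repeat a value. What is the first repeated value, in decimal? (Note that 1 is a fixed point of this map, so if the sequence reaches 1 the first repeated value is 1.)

2255 = (8,12,15)_16 → 8³ + 12³ + 15³ = 5615
5615 = (1,5,14,15)_16 → 1³ + 5³ + 14³ + 15³ = 6245
6245 = (1,8,6,5)_16 → 1³ + 8³ + 6³ + 5³ = 854
854 = (3,5,6)_16 → 3³ + 5³ + 6³ = 368
368 = (1,7,0)_16 → 1³ + 7³ + 0³ = 344
344 = (1,5,8)_16 → 1³ + 5³ + 8³ = 638
638 = (2,7,14)_16 → 2³ + 7³ + 14³ = 3095
3095 = (12,1,7)_16 → 12³ + 1³ + 7³ = 2072
2072 = (8,1,8)_16 → 8³ + 1³ + 8³ = 1025
1025 = (4,0,1)_16 → 4³ + 0³ + 1³ = 65
65 = (4,1)_16 → 4³ + 1³ = 65  — 65 already appeared earlier.

65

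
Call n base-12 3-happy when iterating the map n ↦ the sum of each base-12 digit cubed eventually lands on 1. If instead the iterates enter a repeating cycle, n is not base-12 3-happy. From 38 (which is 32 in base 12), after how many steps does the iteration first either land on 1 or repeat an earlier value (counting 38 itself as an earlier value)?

12

38 = (3,2)_12 → 3³ + 2³ = 35
35 = (2,11)_12 → 2³ + 11³ = 1339
1339 = (9,3,7)_12 → 9³ + 3³ + 7³ = 1099
1099 = (7,7,7)_12 → 7³ + 7³ + 7³ = 1029
1029 = (7,1,9)_12 → 7³ + 1³ + 9³ = 1073
1073 = (7,5,5)_12 → 7³ + 5³ + 5³ = 593
593 = (4,1,5)_12 → 4³ + 1³ + 5³ = 190
190 = (1,3,10)_12 → 1³ + 3³ + 10³ = 1028
1028 = (7,1,8)_12 → 7³ + 1³ + 8³ = 856
856 = (5,11,4)_12 → 5³ + 11³ + 4³ = 1520
1520 = (10,6,8)_12 → 10³ + 6³ + 8³ = 1728
1728 = (1,0,0,0)_12 → 1³ + 0³ + 0³ + 0³ = 1  — reached 1.
That took 12 steps.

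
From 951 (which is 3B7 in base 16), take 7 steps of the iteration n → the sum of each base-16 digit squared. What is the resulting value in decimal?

1

951 = (3,11,7)_16 → 3² + 11² + 7² = 179
179 = (11,3)_16 → 11² + 3² = 130
130 = (8,2)_16 → 8² + 2² = 68
68 = (4,4)_16 → 4² + 4² = 32
32 = (2,0)_16 → 2² + 0² = 4
4 = (4)_16 → 4² = 16
16 = (1,0)_16 → 1² + 0² = 1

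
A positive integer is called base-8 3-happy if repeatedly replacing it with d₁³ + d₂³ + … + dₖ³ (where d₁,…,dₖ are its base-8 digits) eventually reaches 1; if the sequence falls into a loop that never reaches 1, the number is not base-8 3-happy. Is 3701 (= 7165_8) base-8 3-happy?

not base-8 3-happy

3701 = (7,1,6,5)_8 → 7³ + 1³ + 6³ + 5³ = 685
685 = (1,2,5,5)_8 → 1³ + 2³ + 5³ + 5³ = 259
259 = (4,0,3)_8 → 4³ + 0³ + 3³ = 91
91 = (1,3,3)_8 → 1³ + 3³ + 3³ = 55
55 = (6,7)_8 → 6³ + 7³ = 559
559 = (1,0,5,7)_8 → 1³ + 0³ + 5³ + 7³ = 469
469 = (7,2,5)_8 → 7³ + 2³ + 5³ = 476
476 = (7,3,4)_8 → 7³ + 3³ + 4³ = 434
434 = (6,6,2)_8 → 6³ + 6³ + 2³ = 440
440 = (6,7,0)_8 → 6³ + 7³ + 0³ = 559  — 559 already seen; the sequence cycles without reaching 1.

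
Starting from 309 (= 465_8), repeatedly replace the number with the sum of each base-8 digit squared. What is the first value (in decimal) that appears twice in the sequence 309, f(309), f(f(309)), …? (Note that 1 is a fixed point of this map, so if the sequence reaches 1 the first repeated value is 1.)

309 = (4,6,5)_8 → 4² + 6² + 5² = 77
77 = (1,1,5)_8 → 1² + 1² + 5² = 27
27 = (3,3)_8 → 3² + 3² = 18
18 = (2,2)_8 → 2² + 2² = 8
8 = (1,0)_8 → 1² + 0² = 1  — reached the fixed point 1.
1 → 1, so 1 is the first repeated value.

1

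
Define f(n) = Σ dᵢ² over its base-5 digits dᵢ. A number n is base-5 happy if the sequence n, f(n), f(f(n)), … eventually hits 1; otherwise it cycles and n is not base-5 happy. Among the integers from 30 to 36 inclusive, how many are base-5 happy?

30: 30 → 2 → 4 → 16 → 10 → 4  (repeats 4)
31: 31 → 3 → 9 → 17 → 13 → 13  (repeats 13)
32: 32 → 6 → 2 → 4 → 16 → 10 → 4  (repeats 4)
33: 33 → 11 → 5 → 1  (reaches 1)
34: 34 → 18 → 18  (repeats 18)
35: 35 → 5 → 1  (reaches 1)
36: 36 → 6 → 2 → 4 → 16 → 10 → 4  (repeats 4)
base-5 happy: 33, 35

2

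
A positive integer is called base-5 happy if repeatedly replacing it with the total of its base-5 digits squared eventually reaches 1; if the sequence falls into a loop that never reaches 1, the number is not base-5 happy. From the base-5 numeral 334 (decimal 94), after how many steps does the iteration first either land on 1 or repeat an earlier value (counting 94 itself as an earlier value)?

94 = (3,3,4)_5 → 3² + 3² + 4² = 34
34 = (1,1,4)_5 → 1² + 1² + 4² = 18
18 = (3,3)_5 → 3² + 3² = 18  — 18 repeats.
That took 3 steps.

3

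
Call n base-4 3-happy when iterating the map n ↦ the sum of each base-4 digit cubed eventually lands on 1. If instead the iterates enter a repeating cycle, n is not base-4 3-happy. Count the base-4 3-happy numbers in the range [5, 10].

1

5: 5 → 2 → 8 → 8  — not base-4 3-happy
6: 6 → 9 → 9  — not base-4 3-happy
7: 7 → 28 → 28  — not base-4 3-happy
8: 8 → 8  — not base-4 3-happy
9: 9 → 9  — not base-4 3-happy
10: 10 → 16 → 1  — base-4 3-happy
base-4 3-happy: 10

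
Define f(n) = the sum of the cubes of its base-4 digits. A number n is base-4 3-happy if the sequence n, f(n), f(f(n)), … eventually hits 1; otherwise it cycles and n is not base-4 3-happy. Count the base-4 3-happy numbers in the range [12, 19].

12: 12 → 27 → 36 → 9 → 9  — not base-4 3-happy
13: 13 → 28 → 28  — not base-4 3-happy
14: 14 → 35 → 35  — not base-4 3-happy
15: 15 → 54 → 36 → 9 → 9  — not base-4 3-happy
16: 16 → 1  — base-4 3-happy
17: 17 → 2 → 8 → 8  — not base-4 3-happy
18: 18 → 9 → 9  — not base-4 3-happy
19: 19 → 28 → 28  — not base-4 3-happy
base-4 3-happy: 16

1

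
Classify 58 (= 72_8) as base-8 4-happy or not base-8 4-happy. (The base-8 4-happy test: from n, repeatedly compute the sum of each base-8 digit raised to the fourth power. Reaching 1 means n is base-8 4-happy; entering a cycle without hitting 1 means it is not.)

58 = (7,2)_8 → 2417
2417 = (4,5,6,1)_8 → 2178
2178 = (4,2,0,2)_8 → 288
288 = (4,4,0)_8 → 512
512 = (1,0,0,0)_8 → 1  — reached 1.

base-8 4-happy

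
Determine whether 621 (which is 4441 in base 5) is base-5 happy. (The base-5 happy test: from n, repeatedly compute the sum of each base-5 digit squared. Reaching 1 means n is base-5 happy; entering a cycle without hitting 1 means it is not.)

621 = (4,4,4,1)_5 → 4² + 4² + 4² + 1² = 16 + 16 + 16 + 1 = 49
49 = (1,4,4)_5 → 1² + 4² + 4² = 1 + 16 + 16 = 33
33 = (1,1,3)_5 → 1² + 1² + 3² = 1 + 1 + 9 = 11
11 = (2,1)_5 → 2² + 1² = 4 + 1 = 5
5 = (1,0)_5 → 1² + 0² = 1 + 0 = 1  — reached 1.

base-5 happy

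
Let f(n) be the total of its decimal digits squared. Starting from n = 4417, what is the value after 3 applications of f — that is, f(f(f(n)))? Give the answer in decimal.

100

4417 → 4² + 4² + 1² + 7² = 16 + 16 + 1 + 49 = 82
82 → 8² + 2² = 64 + 4 = 68
68 → 6² + 8² = 36 + 64 = 100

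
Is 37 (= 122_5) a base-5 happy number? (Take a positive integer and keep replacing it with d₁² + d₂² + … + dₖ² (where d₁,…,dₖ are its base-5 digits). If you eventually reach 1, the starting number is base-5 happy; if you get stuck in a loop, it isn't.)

not base-5 happy

37 = (1,2,2)_5 → 1² + 2² + 2² = 9
9 = (1,4)_5 → 1² + 4² = 17
17 = (3,2)_5 → 3² + 2² = 13
13 = (2,3)_5 → 2² + 3² = 13  — 13 already seen; the sequence cycles without reaching 1.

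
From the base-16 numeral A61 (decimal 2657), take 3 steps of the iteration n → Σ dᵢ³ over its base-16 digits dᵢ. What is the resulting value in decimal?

344

2657 = (10,6,1)_16 → 10³ + 6³ + 1³ = 1000 + 216 + 1 = 1217
1217 = (4,12,1)_16 → 4³ + 12³ + 1³ = 64 + 1728 + 1 = 1793
1793 = (7,0,1)_16 → 7³ + 0³ + 1³ = 343 + 0 + 1 = 344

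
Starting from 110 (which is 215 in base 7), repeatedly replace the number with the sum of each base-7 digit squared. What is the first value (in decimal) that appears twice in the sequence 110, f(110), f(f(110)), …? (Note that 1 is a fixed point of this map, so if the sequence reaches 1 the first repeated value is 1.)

110 = (2,1,5)_7 → 2² + 1² + 5² = 4 + 1 + 25 = 30
30 = (4,2)_7 → 4² + 2² = 16 + 4 = 20
20 = (2,6)_7 → 2² + 6² = 4 + 36 = 40
40 = (5,5)_7 → 5² + 5² = 25 + 25 = 50
50 = (1,0,1)_7 → 1² + 0² + 1² = 1 + 0 + 1 = 2
2 = (2)_7 → 2² = 4
4 = (4)_7 → 4² = 16
16 = (2,2)_7 → 2² + 2² = 4 + 4 = 8
8 = (1,1)_7 → 1² + 1² = 1 + 1 = 2  — 2 already appeared earlier.

2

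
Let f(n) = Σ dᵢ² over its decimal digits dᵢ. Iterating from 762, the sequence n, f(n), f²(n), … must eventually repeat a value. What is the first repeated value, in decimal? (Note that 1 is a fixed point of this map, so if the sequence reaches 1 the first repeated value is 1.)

89

762 → 7² + 6² + 2² = 89
89 → 8² + 9² = 145
145 → 1² + 4² + 5² = 42
42 → 4² + 2² = 20
20 → 2² + 0² = 4
4 → 4² = 16
16 → 1² + 6² = 37
37 → 3² + 7² = 58
58 → 5² + 8² = 89  — 89 already appeared earlier.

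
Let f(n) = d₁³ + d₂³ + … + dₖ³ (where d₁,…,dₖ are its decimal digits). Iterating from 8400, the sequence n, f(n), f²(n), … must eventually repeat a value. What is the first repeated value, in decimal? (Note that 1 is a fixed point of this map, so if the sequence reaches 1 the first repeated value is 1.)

153

8400 → 8³ + 4³ + 0³ + 0³ = 576
576 → 5³ + 7³ + 6³ = 684
684 → 6³ + 8³ + 4³ = 792
792 → 7³ + 9³ + 2³ = 1080
1080 → 1³ + 0³ + 8³ + 0³ = 513
513 → 5³ + 1³ + 3³ = 153
153 → 1³ + 5³ + 3³ = 153  — 153 already appeared earlier.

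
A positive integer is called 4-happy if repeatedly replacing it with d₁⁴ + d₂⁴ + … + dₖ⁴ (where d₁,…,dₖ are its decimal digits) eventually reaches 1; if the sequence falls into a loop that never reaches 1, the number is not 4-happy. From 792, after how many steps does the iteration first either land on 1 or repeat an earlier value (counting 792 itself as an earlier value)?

792 → 7⁴ + 9⁴ + 2⁴ = 8978
8978 → 8⁴ + 9⁴ + 7⁴ + 8⁴ = 17154
17154 → 1⁴ + 7⁴ + 1⁴ + 5⁴ + 4⁴ = 3284
3284 → 3⁴ + 2⁴ + 8⁴ + 4⁴ = 4449
4449 → 4⁴ + 4⁴ + 4⁴ + 9⁴ = 7329
7329 → 7⁴ + 3⁴ + 2⁴ + 9⁴ = 9059
9059 → 9⁴ + 0⁴ + 5⁴ + 9⁴ = 13747
13747 → 1⁴ + 3⁴ + 7⁴ + 4⁴ + 7⁴ = 5140
5140 → 5⁴ + 1⁴ + 4⁴ + 0⁴ = 882
882 → 8⁴ + 8⁴ + 2⁴ = 8208
8208 → 8⁴ + 2⁴ + 0⁴ + 8⁴ = 8208  — 8208 repeats.
That took 11 steps.

11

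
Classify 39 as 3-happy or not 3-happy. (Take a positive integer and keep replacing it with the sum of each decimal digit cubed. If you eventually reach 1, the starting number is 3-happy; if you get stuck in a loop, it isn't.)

not 3-happy

39 → 3³ + 9³ = 756
756 → 7³ + 5³ + 6³ = 684
684 → 6³ + 8³ + 4³ = 792
792 → 7³ + 9³ + 2³ = 1080
1080 → 1³ + 0³ + 8³ + 0³ = 513
513 → 5³ + 1³ + 3³ = 153
153 → 1³ + 5³ + 3³ = 153  — 153 already seen; the sequence cycles without reaching 1.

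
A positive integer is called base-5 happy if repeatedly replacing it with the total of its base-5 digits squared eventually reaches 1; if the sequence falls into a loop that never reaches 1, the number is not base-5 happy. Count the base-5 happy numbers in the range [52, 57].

1

52: 52 → 8 → 10 → 4 → 16 → 10  — not base-5 happy
53: 53 → 13 → 13  — not base-5 happy
54: 54 → 20 → 16 → 10 → 4 → 16  — not base-5 happy
55: 55 → 5 → 1  — base-5 happy
56: 56 → 6 → 2 → 4 → 16 → 10 → 4  — not base-5 happy
57: 57 → 9 → 17 → 13 → 13  — not base-5 happy
base-5 happy: 55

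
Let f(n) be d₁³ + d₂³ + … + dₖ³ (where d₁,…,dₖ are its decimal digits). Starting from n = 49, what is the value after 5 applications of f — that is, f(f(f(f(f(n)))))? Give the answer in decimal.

49 → 4³ + 9³ = 64 + 729 = 793
793 → 7³ + 9³ + 3³ = 343 + 729 + 27 = 1099
1099 → 1³ + 0³ + 9³ + 9³ = 1 + 0 + 729 + 729 = 1459
1459 → 1³ + 4³ + 5³ + 9³ = 1 + 64 + 125 + 729 = 919
919 → 9³ + 1³ + 9³ = 729 + 1 + 729 = 1459

1459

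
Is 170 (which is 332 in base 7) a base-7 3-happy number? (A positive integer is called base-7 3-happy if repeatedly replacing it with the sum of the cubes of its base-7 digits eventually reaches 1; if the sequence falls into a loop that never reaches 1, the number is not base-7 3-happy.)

170 = (3,3,2)_7 → 3³ + 3³ + 2³ = 27 + 27 + 8 = 62
62 = (1,1,6)_7 → 1³ + 1³ + 6³ = 1 + 1 + 216 = 218
218 = (4,3,1)_7 → 4³ + 3³ + 1³ = 64 + 27 + 1 = 92
92 = (1,6,1)_7 → 1³ + 6³ + 1³ = 1 + 216 + 1 = 218  — 218 already seen; the sequence cycles without reaching 1.

not base-7 3-happy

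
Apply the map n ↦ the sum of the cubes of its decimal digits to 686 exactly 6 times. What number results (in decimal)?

407

686 → 944
944 → 857
857 → 980
980 → 1241
1241 → 74
74 → 407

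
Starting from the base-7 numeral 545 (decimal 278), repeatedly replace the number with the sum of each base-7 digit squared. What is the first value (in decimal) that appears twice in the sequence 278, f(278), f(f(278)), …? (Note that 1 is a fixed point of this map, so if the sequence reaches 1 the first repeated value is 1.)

4

278 = (5,4,5)_7 → 5² + 4² + 5² = 25 + 16 + 25 = 66
66 = (1,2,3)_7 → 1² + 2² + 3² = 1 + 4 + 9 = 14
14 = (2,0)_7 → 2² + 0² = 4 + 0 = 4
4 = (4)_7 → 4² = 16
16 = (2,2)_7 → 2² + 2² = 4 + 4 = 8
8 = (1,1)_7 → 1² + 1² = 1 + 1 = 2
2 = (2)_7 → 2² = 4  — 4 already appeared earlier.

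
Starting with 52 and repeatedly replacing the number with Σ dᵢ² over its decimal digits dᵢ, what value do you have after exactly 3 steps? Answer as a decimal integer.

89

52 → 5² + 2² = 29
29 → 2² + 9² = 85
85 → 8² + 5² = 89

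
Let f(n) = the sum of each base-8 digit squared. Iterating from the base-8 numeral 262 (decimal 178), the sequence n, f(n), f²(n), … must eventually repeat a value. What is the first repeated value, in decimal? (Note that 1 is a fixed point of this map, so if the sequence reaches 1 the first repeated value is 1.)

178 = (2,6,2)_8 → 2² + 6² + 2² = 44
44 = (5,4)_8 → 5² + 4² = 41
41 = (5,1)_8 → 5² + 1² = 26
26 = (3,2)_8 → 3² + 2² = 13
13 = (1,5)_8 → 1² + 5² = 26  — 26 already appeared earlier.

26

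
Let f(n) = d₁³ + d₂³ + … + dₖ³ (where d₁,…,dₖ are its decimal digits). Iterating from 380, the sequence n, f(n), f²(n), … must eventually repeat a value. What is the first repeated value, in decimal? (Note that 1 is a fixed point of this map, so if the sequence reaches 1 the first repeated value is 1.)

371

380 → 3³ + 8³ + 0³ = 539
539 → 5³ + 3³ + 9³ = 881
881 → 8³ + 8³ + 1³ = 1025
1025 → 1³ + 0³ + 2³ + 5³ = 134
134 → 1³ + 3³ + 4³ = 92
92 → 9³ + 2³ = 737
737 → 7³ + 3³ + 7³ = 713
713 → 7³ + 1³ + 3³ = 371
371 → 3³ + 7³ + 1³ = 371  — 371 already appeared earlier.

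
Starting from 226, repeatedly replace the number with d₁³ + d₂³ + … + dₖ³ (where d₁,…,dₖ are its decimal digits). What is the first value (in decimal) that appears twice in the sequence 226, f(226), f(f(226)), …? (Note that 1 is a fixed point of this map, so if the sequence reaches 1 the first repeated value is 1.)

226 → 2³ + 2³ + 6³ = 232
232 → 2³ + 3³ + 2³ = 43
43 → 4³ + 3³ = 91
91 → 9³ + 1³ = 730
730 → 7³ + 3³ + 0³ = 370
370 → 3³ + 7³ + 0³ = 370  — 370 already appeared earlier.

370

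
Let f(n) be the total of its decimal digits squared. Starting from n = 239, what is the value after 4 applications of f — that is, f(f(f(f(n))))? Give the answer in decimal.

10

239 → 2² + 3² + 9² = 4 + 9 + 81 = 94
94 → 9² + 4² = 81 + 16 = 97
97 → 9² + 7² = 81 + 49 = 130
130 → 1² + 3² + 0² = 1 + 9 + 0 = 10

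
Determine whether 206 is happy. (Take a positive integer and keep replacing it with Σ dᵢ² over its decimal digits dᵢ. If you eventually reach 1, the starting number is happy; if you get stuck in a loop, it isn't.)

206 → 2² + 0² + 6² = 40
40 → 4² + 0² = 16
16 → 1² + 6² = 37
37 → 3² + 7² = 58
58 → 5² + 8² = 89
89 → 8² + 9² = 145
145 → 1² + 4² + 5² = 42
42 → 4² + 2² = 20
20 → 2² + 0² = 4
4 → 4² = 16  — 16 already seen; the sequence cycles without reaching 1.

not happy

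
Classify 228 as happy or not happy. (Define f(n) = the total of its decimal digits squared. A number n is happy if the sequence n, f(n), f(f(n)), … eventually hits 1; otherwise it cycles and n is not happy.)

228 → 2² + 2² + 8² = 4 + 4 + 64 = 72
72 → 7² + 2² = 49 + 4 = 53
53 → 5² + 3² = 25 + 9 = 34
34 → 3² + 4² = 9 + 16 = 25
25 → 2² + 5² = 4 + 25 = 29
29 → 2² + 9² = 4 + 81 = 85
85 → 8² + 5² = 64 + 25 = 89
89 → 8² + 9² = 64 + 81 = 145
145 → 1² + 4² + 5² = 1 + 16 + 25 = 42
42 → 4² + 2² = 16 + 4 = 20
20 → 2² + 0² = 4 + 0 = 4
4 → 4² = 16
16 → 1² + 6² = 1 + 36 = 37
37 → 3² + 7² = 9 + 49 = 58
58 → 5² + 8² = 25 + 64 = 89  — 89 already seen; the sequence cycles without reaching 1.

not happy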